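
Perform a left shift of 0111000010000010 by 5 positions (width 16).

Original: 0111000010000010 (decimal 28802)
Shift left by 5 positions
Append 5 zeros on the right and drop the 5 high bits that overflow the 16-bit width
Result: 0001000001000000 (decimal 4160)
Equivalent: 28802 << 5 = 28802 × 2^5 = 921664, truncated to 16 bits = 4160



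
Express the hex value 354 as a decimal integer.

Expand by place value (powers of 16):
354 = 3 × 16^2 + 5 × 16^1 + 4 × 16^0
= 3 × 256 + 5 × 16 + 4 × 1
= 768 + 80 + 4
= 852



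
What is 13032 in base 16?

Using repeated division by 16 (digits 10–15 are A–F):
13032 ÷ 16 = 814 remainder 8
814 ÷ 16 = 50 remainder 14 (E)
50 ÷ 16 = 3 remainder 2
3 ÷ 16 = 0 remainder 3
Reading remainders bottom to top: 32E8



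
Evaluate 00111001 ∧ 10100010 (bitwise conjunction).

AND: 1 only when both bits are 1
  00111001
& 10100010
----------
  00100000
Decimal: 57 & 162 = 32



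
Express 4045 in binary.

Using repeated division by 2:
4045 ÷ 2 = 2022 remainder 1
2022 ÷ 2 = 1011 remainder 0
1011 ÷ 2 = 505 remainder 1
505 ÷ 2 = 252 remainder 1
252 ÷ 2 = 126 remainder 0
126 ÷ 2 = 63 remainder 0
63 ÷ 2 = 31 remainder 1
31 ÷ 2 = 15 remainder 1
15 ÷ 2 = 7 remainder 1
7 ÷ 2 = 3 remainder 1
3 ÷ 2 = 1 remainder 1
1 ÷ 2 = 0 remainder 1
Reading remainders bottom to top: 111111001101



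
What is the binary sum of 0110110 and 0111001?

Add column by column from the right: bit + bit + carry-in; write the sum mod 2, carry 1 when the sum is 2 or 3.
carry:  1100000
        0110110
+       0111001
---------------
       01101111
(the carry out of the leftmost column, 0, becomes the leading bit)
Decimal check:
  0110110 = 32 + 16 + 4 + 2 = 54
  0111001 = 32 + 16 + 8 + 1 = 57
  54 + 57 = 111, and 01101111 = 64 + 32 + 8 + 4 + 2 + 1 = 111 ✓



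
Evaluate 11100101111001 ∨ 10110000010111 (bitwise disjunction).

OR: 1 when either bit is 1
  11100101111001
| 10110000010111
----------------
  11110101111111
Decimal: 14713 | 11287 = 15743



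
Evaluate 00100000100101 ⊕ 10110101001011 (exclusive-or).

XOR: 1 when bits differ
  00100000100101
^ 10110101001011
----------------
  10010101101110
Decimal: 2085 ^ 11595 = 9582



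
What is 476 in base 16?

Using repeated division by 16 (digits 10–15 are A–F):
476 ÷ 16 = 29 remainder 12 (C)
29 ÷ 16 = 1 remainder 13 (D)
1 ÷ 16 = 0 remainder 1
Reading remainders bottom to top: 1DC



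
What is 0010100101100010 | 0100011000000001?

OR: 1 when either bit is 1
  0010100101100010
| 0100011000000001
------------------
  0110111101100011
Decimal: 10594 | 17921 = 28515



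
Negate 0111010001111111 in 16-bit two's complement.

Original: 0111010001111111
Step 1 - Invert all bits: 1000101110000000
Step 2 - Add 1: 1000101110000001
Verification: 0111010001111111 + 1000101110000001 = 10000000000000000; discarding the end carry (carry out of the top bit) leaves the 16-bit value 0000000000000000, as required for x + (-x)



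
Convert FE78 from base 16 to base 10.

Expand by place value (powers of 16):
Digit values: F = 15, E = 14
FE78 = 15 × 16^3 + 14 × 16^2 + 7 × 16^1 + 8 × 16^0
= 15 × 4096 + 14 × 256 + 7 × 16 + 8 × 1
= 61440 + 3584 + 112 + 8
= 65144



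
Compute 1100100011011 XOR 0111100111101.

XOR: 1 when bits differ
  1100100011011
^ 0111100111101
---------------
  1011000100110
Decimal: 6427 ^ 3901 = 5670



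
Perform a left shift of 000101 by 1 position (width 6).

Original: 000101 (decimal 5)
Shift left by 1 position
Append 1 zero on the right
Result: 001010 (decimal 10)
Equivalent: 5 << 1 = 5 × 2^1 = 10



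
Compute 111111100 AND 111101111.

AND: 1 only when both bits are 1
  111111100
& 111101111
-----------
  111101100
Decimal: 508 & 495 = 492



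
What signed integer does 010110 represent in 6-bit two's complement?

Binary: 010110
Sign bit: 0 (non-negative)
Read directly as an unsigned value:
010110 = 16 + 4 + 2 = 22
Value: 22



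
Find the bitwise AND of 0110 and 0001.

AND: 1 only when both bits are 1
  0110
& 0001
------
  0000
Decimal: 6 & 1 = 0



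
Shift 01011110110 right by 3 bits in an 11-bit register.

Original: 01011110110 (decimal 758)
Shift right by 3 positions
Drop the 3 low bits; fill with zeros on the left
Result: 00001011110 (decimal 94)
Equivalent: 758 >> 3 = 758 ÷ 2^3 = 94



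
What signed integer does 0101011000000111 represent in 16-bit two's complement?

Binary: 0101011000000111
Sign bit: 0 (non-negative)
Read directly as an unsigned value:
0101011000000111 = 16384 + 4096 + 1024 + 512 + 4 + 2 + 1 = 22023
Value: 22023



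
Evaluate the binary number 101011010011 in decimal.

Sum of powers of 2 for each 1-bit:
2^0 + 2^1 + 2^4 + 2^6 + 2^7 + 2^9 + 2^11
= 1 + 2 + 16 + 64 + 128 + 512 + 2048
= 2771



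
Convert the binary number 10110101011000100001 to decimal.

Sum of powers of 2 for each 1-bit:
2^0 + 2^5 + 2^9 + 2^10 + 2^12 + 2^14 + 2^16 + 2^17 + 2^19
= 1 + 32 + 512 + 1024 + 4096 + 16384 + 65536 + 131072 + 524288
= 742945



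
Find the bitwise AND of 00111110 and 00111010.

AND: 1 only when both bits are 1
  00111110
& 00111010
----------
  00111010
Decimal: 62 & 58 = 58



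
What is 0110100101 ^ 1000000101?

XOR: 1 when bits differ
  0110100101
^ 1000000101
------------
  1110100000
Decimal: 421 ^ 517 = 928



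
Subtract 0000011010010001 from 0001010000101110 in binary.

Method 1 - Direct subtraction (column by column from the right: bit − bit − borrow-in; if negative, add 2 and borrow 1 from the next column):
borrow: 0001111100100010
        0001010000101110
-       0000011010010001
------------------------
        0000110110011101

Method 2 - Add two's complement:
Two's complement of 0000011010010001: invert → 1111100101101110, add 1 → 1111100101101111
  0001010000101110
+ 1111100101101111
------------------
 10000110110011101  (end carry out of the top bit = 1)
Discarding the end carry: 0000110110011101
Decimal check:
  0001010000101110 = 4096 + 1024 + 32 + 8 + 4 + 2 = 5166
  0000011010010001 = 1024 + 512 + 128 + 16 + 1 = 1681
  5166 - 1681 = 3485, and 0000110110011101 = 2048 + 1024 + 256 + 128 + 16 + 8 + 4 + 1 = 3485 ✓



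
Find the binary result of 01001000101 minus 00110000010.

Method 1 - Direct subtraction (column by column from the right: bit − bit − borrow-in; if negative, add 2 and borrow 1 from the next column):
borrow: 01100000100
        01001000101
-       00110000010
-------------------
        00011000011

Method 2 - Add two's complement:
Two's complement of 00110000010: invert → 11001111101, add 1 → 11001111110
  01001000101
+ 11001111110
-------------
 100011000011  (end carry out of the top bit = 1)
Discarding the end carry: 00011000011
Decimal check:
  01001000101 = 512 + 64 + 4 + 1 = 581
  00110000010 = 256 + 128 + 2 = 386
  581 - 386 = 195, and 00011000011 = 128 + 64 + 2 + 1 = 195 ✓



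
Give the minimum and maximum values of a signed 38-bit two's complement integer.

For 38-bit two's complement:
Minimum: -2^37 = -137438953472
Maximum: 2^37 - 1 = 137438953471



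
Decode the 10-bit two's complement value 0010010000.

Binary: 0010010000
Sign bit: 0 (non-negative)
Read directly as an unsigned value:
0010010000 = 128 + 16 = 144
Value: 144



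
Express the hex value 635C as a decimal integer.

Expand by place value (powers of 16):
Digit values: C = 12
635C = 6 × 16^3 + 3 × 16^2 + 5 × 16^1 + 12 × 16^0
= 6 × 4096 + 3 × 256 + 5 × 16 + 12 × 1
= 24576 + 768 + 80 + 12
= 25436



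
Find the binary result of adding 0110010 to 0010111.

Add column by column from the right: bit + bit + carry-in; write the sum mod 2, carry 1 when the sum is 2 or 3.
carry:  1101100
        0110010
+       0010111
---------------
       01001001
(the carry out of the leftmost column, 0, becomes the leading bit)
Decimal check:
  0110010 = 32 + 16 + 2 = 50
  0010111 = 16 + 4 + 2 + 1 = 23
  50 + 23 = 73, and 01001001 = 64 + 8 + 1 = 73 ✓



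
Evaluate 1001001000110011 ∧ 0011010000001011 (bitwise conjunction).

AND: 1 only when both bits are 1
  1001001000110011
& 0011010000001011
------------------
  0001000000000011
Decimal: 37427 & 13323 = 4099



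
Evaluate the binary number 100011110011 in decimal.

Sum of powers of 2 for each 1-bit:
2^0 + 2^1 + 2^4 + 2^5 + 2^6 + 2^7 + 2^11
= 1 + 2 + 16 + 32 + 64 + 128 + 2048
= 2291



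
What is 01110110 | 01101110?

OR: 1 when either bit is 1
  01110110
| 01101110
----------
  01111110
Decimal: 118 | 110 = 126



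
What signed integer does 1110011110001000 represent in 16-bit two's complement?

Binary: 1110011110001000
Sign bit: 1 (negative)
Invert: 0001100001110111
Add 1:  0001100001111000
Magnitude: 0001100001111000 = 4096 + 2048 + 64 + 32 + 16 + 8 = 6264
Value: -6264



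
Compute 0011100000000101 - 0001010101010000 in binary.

Method 1 - Direct subtraction (column by column from the right: bit − bit − borrow-in; if negative, add 2 and borrow 1 from the next column):
borrow: 0000111111100000
        0011100000000101
-       0001010101010000
------------------------
        0010001010110101

Method 2 - Add two's complement:
Two's complement of 0001010101010000: invert → 1110101010101111, add 1 → 1110101010110000
  0011100000000101
+ 1110101010110000
------------------
 10010001010110101  (end carry out of the top bit = 1)
Discarding the end carry: 0010001010110101
Decimal check:
  0011100000000101 = 8192 + 4096 + 2048 + 4 + 1 = 14341
  0001010101010000 = 4096 + 1024 + 256 + 64 + 16 = 5456
  14341 - 5456 = 8885, and 0010001010110101 = 8192 + 512 + 128 + 32 + 16 + 4 + 1 = 8885 ✓



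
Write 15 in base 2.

Using repeated division by 2:
15 ÷ 2 = 7 remainder 1
7 ÷ 2 = 3 remainder 1
3 ÷ 2 = 1 remainder 1
1 ÷ 2 = 0 remainder 1
Reading remainders bottom to top: 1111



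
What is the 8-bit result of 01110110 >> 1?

Original: 01110110 (decimal 118)
Shift right by 1 position
Drop the 1 low bit; fill with zero on the left
Result: 00111011 (decimal 59)
Equivalent: 118 >> 1 = 118 ÷ 2^1 = 59



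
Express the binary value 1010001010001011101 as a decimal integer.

Sum of powers of 2 for each 1-bit:
2^0 + 2^2 + 2^3 + 2^4 + 2^6 + 2^10 + 2^12 + 2^16 + 2^18
= 1 + 4 + 8 + 16 + 64 + 1024 + 4096 + 65536 + 262144
= 332893



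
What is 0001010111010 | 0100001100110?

OR: 1 when either bit is 1
  0001010111010
| 0100001100110
---------------
  0101011111110
Decimal: 698 | 2150 = 2814



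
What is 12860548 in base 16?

Using repeated division by 16 (digits 10–15 are A–F):
12860548 ÷ 16 = 803784 remainder 4
803784 ÷ 16 = 50236 remainder 8
50236 ÷ 16 = 3139 remainder 12 (C)
3139 ÷ 16 = 196 remainder 3
196 ÷ 16 = 12 remainder 4
12 ÷ 16 = 0 remainder 12 (C)
Reading remainders bottom to top: C43C84



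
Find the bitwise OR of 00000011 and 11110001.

OR: 1 when either bit is 1
  00000011
| 11110001
----------
  11110011
Decimal: 3 | 241 = 243



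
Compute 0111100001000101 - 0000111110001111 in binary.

Method 1 - Direct subtraction (column by column from the right: bit − bit − borrow-in; if negative, add 2 and borrow 1 from the next column):
borrow: 0001111101111100
        0111100001000101
-       0000111110001111
------------------------
        0110100010110110

Method 2 - Add two's complement:
Two's complement of 0000111110001111: invert → 1111000001110000, add 1 → 1111000001110001
  0111100001000101
+ 1111000001110001
------------------
 10110100010110110  (end carry out of the top bit = 1)
Discarding the end carry: 0110100010110110
Decimal check:
  0111100001000101 = 16384 + 8192 + 4096 + 2048 + 64 + 4 + 1 = 30789
  0000111110001111 = 2048 + 1024 + 512 + 256 + 128 + 8 + 4 + 2 + 1 = 3983
  30789 - 3983 = 26806, and 0110100010110110 = 16384 + 8192 + 2048 + 128 + 32 + 16 + 4 + 2 = 26806 ✓



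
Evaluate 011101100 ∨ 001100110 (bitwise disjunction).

OR: 1 when either bit is 1
  011101100
| 001100110
-----------
  011101110
Decimal: 236 | 102 = 238



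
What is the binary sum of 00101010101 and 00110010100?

Add column by column from the right: bit + bit + carry-in; write the sum mod 2, carry 1 when the sum is 2 or 3.
carry:  01000101000
        00101010101
+       00110010100
-------------------
       001011101001
(the carry out of the leftmost column, 0, becomes the leading bit)
Decimal check:
  00101010101 = 256 + 64 + 16 + 4 + 1 = 341
  00110010100 = 256 + 128 + 16 + 4 = 404
  341 + 404 = 745, and 001011101001 = 512 + 128 + 64 + 32 + 8 + 1 = 745 ✓



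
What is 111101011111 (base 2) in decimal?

Sum of powers of 2 for each 1-bit:
2^0 + 2^1 + 2^2 + 2^3 + 2^4 + 2^6 + 2^8 + 2^9 + 2^10 + 2^11
= 1 + 2 + 4 + 8 + 16 + 64 + 256 + 512 + 1024 + 2048
= 3935



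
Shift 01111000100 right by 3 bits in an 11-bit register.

Original: 01111000100 (decimal 964)
Shift right by 3 positions
Drop the 3 low bits; fill with zeros on the left
Result: 00001111000 (decimal 120)
Equivalent: 964 >> 3 = 964 ÷ 2^3 = 120



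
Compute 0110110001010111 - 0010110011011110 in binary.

Method 1 - Direct subtraction (column by column from the right: bit − bit − borrow-in; if negative, add 2 and borrow 1 from the next column):
borrow: 0111111111110000
        0110110001010111
-       0010110011011110
------------------------
        0011111101111001

Method 2 - Add two's complement:
Two's complement of 0010110011011110: invert → 1101001100100001, add 1 → 1101001100100010
  0110110001010111
+ 1101001100100010
------------------
 10011111101111001  (end carry out of the top bit = 1)
Discarding the end carry: 0011111101111001
Decimal check:
  0110110001010111 = 16384 + 8192 + 2048 + 1024 + 64 + 16 + 4 + 2 + 1 = 27735
  0010110011011110 = 8192 + 2048 + 1024 + 128 + 64 + 16 + 8 + 4 + 2 = 11486
  27735 - 11486 = 16249, and 0011111101111001 = 8192 + 4096 + 2048 + 1024 + 512 + 256 + 64 + 32 + 16 + 8 + 1 = 16249 ✓



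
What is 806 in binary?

Using repeated division by 2:
806 ÷ 2 = 403 remainder 0
403 ÷ 2 = 201 remainder 1
201 ÷ 2 = 100 remainder 1
100 ÷ 2 = 50 remainder 0
50 ÷ 2 = 25 remainder 0
25 ÷ 2 = 12 remainder 1
12 ÷ 2 = 6 remainder 0
6 ÷ 2 = 3 remainder 0
3 ÷ 2 = 1 remainder 1
1 ÷ 2 = 0 remainder 1
Reading remainders bottom to top: 1100100110



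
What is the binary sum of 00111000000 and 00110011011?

Add column by column from the right: bit + bit + carry-in; write the sum mod 2, carry 1 when the sum is 2 or 3.
carry:  01100000000
        00111000000
+       00110011011
-------------------
       001101011011
(the carry out of the leftmost column, 0, becomes the leading bit)
Decimal check:
  00111000000 = 256 + 128 + 64 = 448
  00110011011 = 256 + 128 + 16 + 8 + 2 + 1 = 411
  448 + 411 = 859, and 001101011011 = 512 + 256 + 64 + 16 + 8 + 2 + 1 = 859 ✓



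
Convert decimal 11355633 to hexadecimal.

Using repeated division by 16 (digits 10–15 are A–F):
11355633 ÷ 16 = 709727 remainder 1
709727 ÷ 16 = 44357 remainder 15 (F)
44357 ÷ 16 = 2772 remainder 5
2772 ÷ 16 = 173 remainder 4
173 ÷ 16 = 10 remainder 13 (D)
10 ÷ 16 = 0 remainder 10 (A)
Reading remainders bottom to top: AD45F1



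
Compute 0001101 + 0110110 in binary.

Add column by column from the right: bit + bit + carry-in; write the sum mod 2, carry 1 when the sum is 2 or 3.
carry:  1111000
        0001101
+       0110110
---------------
       01000011
(the carry out of the leftmost column, 0, becomes the leading bit)
Decimal check:
  0001101 = 8 + 4 + 1 = 13
  0110110 = 32 + 16 + 4 + 2 = 54
  13 + 54 = 67, and 01000011 = 64 + 2 + 1 = 67 ✓



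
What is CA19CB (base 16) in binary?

Convert each hex digit to 4 bits:
  C = 1100
  A = 1010
  1 = 0001
  9 = 1001
  C = 1100
  B = 1011
Concatenate: 110010100001100111001011



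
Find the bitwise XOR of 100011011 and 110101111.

XOR: 1 when bits differ
  100011011
^ 110101111
-----------
  010110100
Decimal: 283 ^ 431 = 180



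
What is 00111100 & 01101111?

AND: 1 only when both bits are 1
  00111100
& 01101111
----------
  00101100
Decimal: 60 & 111 = 44



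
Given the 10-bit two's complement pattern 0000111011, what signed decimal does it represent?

Binary: 0000111011
Sign bit: 0 (non-negative)
Read directly as an unsigned value:
0000111011 = 32 + 16 + 8 + 2 + 1 = 59
Value: 59



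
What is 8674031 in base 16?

Using repeated division by 16 (digits 10–15 are A–F):
8674031 ÷ 16 = 542126 remainder 15 (F)
542126 ÷ 16 = 33882 remainder 14 (E)
33882 ÷ 16 = 2117 remainder 10 (A)
2117 ÷ 16 = 132 remainder 5
132 ÷ 16 = 8 remainder 4
8 ÷ 16 = 0 remainder 8
Reading remainders bottom to top: 845AEF



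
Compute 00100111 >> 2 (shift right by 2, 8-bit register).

Original: 00100111 (decimal 39)
Shift right by 2 positions
Drop the 2 low bits; fill with zeros on the left
Result: 00001001 (decimal 9)
Equivalent: 39 >> 2 = 39 ÷ 2^2 = 9



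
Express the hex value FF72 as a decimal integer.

Expand by place value (powers of 16):
Digit values: F = 15
FF72 = 15 × 16^3 + 15 × 16^2 + 7 × 16^1 + 2 × 16^0
= 15 × 4096 + 15 × 256 + 7 × 16 + 2 × 1
= 61440 + 3840 + 112 + 2
= 65394



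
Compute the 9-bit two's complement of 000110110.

Original: 000110110
Step 1 - Invert all bits: 111001001
Step 2 - Add 1: 111001010
Verification: 000110110 + 111001010 = 1000000000; discarding the end carry (carry out of the top bit) leaves the 9-bit value 000000000, as required for x + (-x)



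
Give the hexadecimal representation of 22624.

Using repeated division by 16 (digits 10–15 are A–F):
22624 ÷ 16 = 1414 remainder 0
1414 ÷ 16 = 88 remainder 6
88 ÷ 16 = 5 remainder 8
5 ÷ 16 = 0 remainder 5
Reading remainders bottom to top: 5860



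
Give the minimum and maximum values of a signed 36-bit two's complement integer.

For 36-bit two's complement:
Minimum: -2^35 = -34359738368
Maximum: 2^35 - 1 = 34359738367



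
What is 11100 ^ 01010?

XOR: 1 when bits differ
  11100
^ 01010
-------
  10110
Decimal: 28 ^ 10 = 22



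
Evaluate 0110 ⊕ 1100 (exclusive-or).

XOR: 1 when bits differ
  0110
^ 1100
------
  1010
Decimal: 6 ^ 12 = 10



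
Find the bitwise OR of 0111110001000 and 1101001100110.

OR: 1 when either bit is 1
  0111110001000
| 1101001100110
---------------
  1111111101110
Decimal: 3976 | 6758 = 8174



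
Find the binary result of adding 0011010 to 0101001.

Add column by column from the right: bit + bit + carry-in; write the sum mod 2, carry 1 when the sum is 2 or 3.
carry:  1110000
        0011010
+       0101001
---------------
       01000011
(the carry out of the leftmost column, 0, becomes the leading bit)
Decimal check:
  0011010 = 16 + 8 + 2 = 26
  0101001 = 32 + 8 + 1 = 41
  26 + 41 = 67, and 01000011 = 64 + 2 + 1 = 67 ✓



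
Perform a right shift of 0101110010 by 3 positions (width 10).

Original: 0101110010 (decimal 370)
Shift right by 3 positions
Drop the 3 low bits; fill with zeros on the left
Result: 0000101110 (decimal 46)
Equivalent: 370 >> 3 = 370 ÷ 2^3 = 46



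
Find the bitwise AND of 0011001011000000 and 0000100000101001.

AND: 1 only when both bits are 1
  0011001011000000
& 0000100000101001
------------------
  0000000000000000
Decimal: 12992 & 2089 = 0



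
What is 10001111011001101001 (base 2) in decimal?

Sum of powers of 2 for each 1-bit:
2^0 + 2^3 + 2^5 + 2^6 + 2^9 + 2^10 + 2^12 + 2^13 + 2^14 + 2^15 + 2^19
= 1 + 8 + 32 + 64 + 512 + 1024 + 4096 + 8192 + 16384 + 32768 + 524288
= 587369



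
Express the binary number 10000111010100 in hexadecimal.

Group into 4-bit nibbles from right:
  0010 = 2
  0001 = 1
  1101 = D
  0100 = 4
Result: 21D4



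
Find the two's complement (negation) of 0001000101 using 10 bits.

Original: 0001000101
Step 1 - Invert all bits: 1110111010
Step 2 - Add 1: 1110111011
Verification: 0001000101 + 1110111011 = 10000000000; discarding the end carry (carry out of the top bit) leaves the 10-bit value 0000000000, as required for x + (-x)



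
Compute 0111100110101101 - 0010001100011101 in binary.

Method 1 - Direct subtraction (column by column from the right: bit − bit − borrow-in; if negative, add 2 and borrow 1 from the next column):
borrow: 0000110000100000
        0111100110101101
-       0010001100011101
------------------------
        0101011010010000

Method 2 - Add two's complement:
Two's complement of 0010001100011101: invert → 1101110011100010, add 1 → 1101110011100011
  0111100110101101
+ 1101110011100011
------------------
 10101011010010000  (end carry out of the top bit = 1)
Discarding the end carry: 0101011010010000
Decimal check:
  0111100110101101 = 16384 + 8192 + 4096 + 2048 + 256 + 128 + 32 + 8 + 4 + 1 = 31149
  0010001100011101 = 8192 + 512 + 256 + 16 + 8 + 4 + 1 = 8989
  31149 - 8989 = 22160, and 0101011010010000 = 16384 + 4096 + 1024 + 512 + 128 + 16 = 22160 ✓



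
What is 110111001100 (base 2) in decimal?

Sum of powers of 2 for each 1-bit:
2^2 + 2^3 + 2^6 + 2^7 + 2^8 + 2^10 + 2^11
= 4 + 8 + 64 + 128 + 256 + 1024 + 2048
= 3532



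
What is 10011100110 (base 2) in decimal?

Sum of powers of 2 for each 1-bit:
2^1 + 2^2 + 2^5 + 2^6 + 2^7 + 2^10
= 2 + 4 + 32 + 64 + 128 + 1024
= 1254



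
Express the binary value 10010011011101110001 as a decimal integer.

Sum of powers of 2 for each 1-bit:
2^0 + 2^4 + 2^5 + 2^6 + 2^8 + 2^9 + 2^10 + 2^12 + 2^13 + 2^16 + 2^19
= 1 + 16 + 32 + 64 + 256 + 512 + 1024 + 4096 + 8192 + 65536 + 524288
= 604017



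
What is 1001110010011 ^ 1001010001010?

XOR: 1 when bits differ
  1001110010011
^ 1001010001010
---------------
  0000100011001
Decimal: 5011 ^ 4746 = 281



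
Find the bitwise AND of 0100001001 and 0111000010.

AND: 1 only when both bits are 1
  0100001001
& 0111000010
------------
  0100000000
Decimal: 265 & 450 = 256



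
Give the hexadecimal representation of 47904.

Using repeated division by 16 (digits 10–15 are A–F):
47904 ÷ 16 = 2994 remainder 0
2994 ÷ 16 = 187 remainder 2
187 ÷ 16 = 11 remainder 11 (B)
11 ÷ 16 = 0 remainder 11 (B)
Reading remainders bottom to top: BB20



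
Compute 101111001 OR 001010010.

OR: 1 when either bit is 1
  101111001
| 001010010
-----------
  101111011
Decimal: 377 | 82 = 379



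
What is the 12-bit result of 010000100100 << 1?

Original: 010000100100 (decimal 1060)
Shift left by 1 position
Append 1 zero on the right
Result: 100001001000 (decimal 2120)
Equivalent: 1060 << 1 = 1060 × 2^1 = 2120



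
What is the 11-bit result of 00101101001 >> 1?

Original: 00101101001 (decimal 361)
Shift right by 1 position
Drop the 1 low bit; fill with zero on the left
Result: 00010110100 (decimal 180)
Equivalent: 361 >> 1 = 361 ÷ 2^1 = 180



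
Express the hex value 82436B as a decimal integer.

Expand by place value (powers of 16):
Digit values: B = 11
82436B = 8 × 16^5 + 2 × 16^4 + 4 × 16^3 + 3 × 16^2 + 6 × 16^1 + 11 × 16^0
= 8 × 1048576 + 2 × 65536 + 4 × 4096 + 3 × 256 + 6 × 16 + 11 × 1
= 8388608 + 131072 + 16384 + 768 + 96 + 11
= 8536939



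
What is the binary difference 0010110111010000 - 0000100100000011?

Method 1 - Direct subtraction (column by column from the right: bit − bit − borrow-in; if negative, add 2 and borrow 1 from the next column):
borrow: 0000000000011110
        0010110111010000
-       0000100100000011
------------------------
        0010010011001101

Method 2 - Add two's complement:
Two's complement of 0000100100000011: invert → 1111011011111100, add 1 → 1111011011111101
  0010110111010000
+ 1111011011111101
------------------
 10010010011001101  (end carry out of the top bit = 1)
Discarding the end carry: 0010010011001101
Decimal check:
  0010110111010000 = 8192 + 2048 + 1024 + 256 + 128 + 64 + 16 = 11728
  0000100100000011 = 2048 + 256 + 2 + 1 = 2307
  11728 - 2307 = 9421, and 0010010011001101 = 8192 + 1024 + 128 + 64 + 8 + 4 + 1 = 9421 ✓



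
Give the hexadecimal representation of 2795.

Using repeated division by 16 (digits 10–15 are A–F):
2795 ÷ 16 = 174 remainder 11 (B)
174 ÷ 16 = 10 remainder 14 (E)
10 ÷ 16 = 0 remainder 10 (A)
Reading remainders bottom to top: AEB



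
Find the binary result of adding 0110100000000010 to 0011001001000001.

Add column by column from the right: bit + bit + carry-in; write the sum mod 2, carry 1 when the sum is 2 or 3.
carry:  1100000000000000
        0110100000000010
+       0011001001000001
------------------------
       01001101001000011
(the carry out of the leftmost column, 0, becomes the leading bit)
Decimal check:
  0110100000000010 = 16384 + 8192 + 2048 + 2 = 26626
  0011001001000001 = 8192 + 4096 + 512 + 64 + 1 = 12865
  26626 + 12865 = 39491, and 01001101001000011 = 32768 + 4096 + 2048 + 512 + 64 + 2 + 1 = 39491 ✓



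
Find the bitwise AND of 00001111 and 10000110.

AND: 1 only when both bits are 1
  00001111
& 10000110
----------
  00000110
Decimal: 15 & 134 = 6



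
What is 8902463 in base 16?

Using repeated division by 16 (digits 10–15 are A–F):
8902463 ÷ 16 = 556403 remainder 15 (F)
556403 ÷ 16 = 34775 remainder 3
34775 ÷ 16 = 2173 remainder 7
2173 ÷ 16 = 135 remainder 13 (D)
135 ÷ 16 = 8 remainder 7
8 ÷ 16 = 0 remainder 8
Reading remainders bottom to top: 87D73F



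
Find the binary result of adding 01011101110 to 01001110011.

Add column by column from the right: bit + bit + carry-in; write the sum mod 2, carry 1 when the sum is 2 or 3.
carry:  10111111100
        01011101110
+       01001110011
-------------------
       010101100001
(the carry out of the leftmost column, 0, becomes the leading bit)
Decimal check:
  01011101110 = 512 + 128 + 64 + 32 + 8 + 4 + 2 = 750
  01001110011 = 512 + 64 + 32 + 16 + 2 + 1 = 627
  750 + 627 = 1377, and 010101100001 = 1024 + 256 + 64 + 32 + 1 = 1377 ✓



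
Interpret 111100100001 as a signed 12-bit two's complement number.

Binary: 111100100001
Sign bit: 1 (negative)
Invert: 000011011110
Add 1:  000011011111
Magnitude: 000011011111 = 128 + 64 + 16 + 8 + 4 + 2 + 1 = 223
Value: -223



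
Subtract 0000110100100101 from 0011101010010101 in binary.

Method 1 - Direct subtraction (column by column from the right: bit − bit − borrow-in; if negative, add 2 and borrow 1 from the next column):
borrow: 0001101011000000
        0011101010010101
-       0000110100100101
------------------------
        0010110101110000

Method 2 - Add two's complement:
Two's complement of 0000110100100101: invert → 1111001011011010, add 1 → 1111001011011011
  0011101010010101
+ 1111001011011011
------------------
 10010110101110000  (end carry out of the top bit = 1)
Discarding the end carry: 0010110101110000
Decimal check:
  0011101010010101 = 8192 + 4096 + 2048 + 512 + 128 + 16 + 4 + 1 = 14997
  0000110100100101 = 2048 + 1024 + 256 + 32 + 4 + 1 = 3365
  14997 - 3365 = 11632, and 0010110101110000 = 8192 + 2048 + 1024 + 256 + 64 + 32 + 16 = 11632 ✓



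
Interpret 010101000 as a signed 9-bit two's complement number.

Binary: 010101000
Sign bit: 0 (non-negative)
Read directly as an unsigned value:
010101000 = 128 + 32 + 8 = 168
Value: 168



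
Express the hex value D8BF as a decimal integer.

Expand by place value (powers of 16):
Digit values: D = 13, B = 11, F = 15
D8BF = 13 × 16^3 + 8 × 16^2 + 11 × 16^1 + 15 × 16^0
= 13 × 4096 + 8 × 256 + 11 × 16 + 15 × 1
= 53248 + 2048 + 176 + 15
= 55487



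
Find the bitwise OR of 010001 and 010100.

OR: 1 when either bit is 1
  010001
| 010100
--------
  010101
Decimal: 17 | 20 = 21



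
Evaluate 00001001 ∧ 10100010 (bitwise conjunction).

AND: 1 only when both bits are 1
  00001001
& 10100010
----------
  00000000
Decimal: 9 & 162 = 0



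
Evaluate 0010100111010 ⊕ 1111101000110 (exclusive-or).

XOR: 1 when bits differ
  0010100111010
^ 1111101000110
---------------
  1101001111100
Decimal: 1338 ^ 8006 = 6780



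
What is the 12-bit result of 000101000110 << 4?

Original: 000101000110 (decimal 326)
Shift left by 4 positions
Append 4 zeros on the right and drop the 4 high bits that overflow the 12-bit width
Result: 010001100000 (decimal 1120)
Equivalent: 326 << 4 = 326 × 2^4 = 5216, truncated to 12 bits = 1120



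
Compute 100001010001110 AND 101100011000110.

AND: 1 only when both bits are 1
  100001010001110
& 101100011000110
-----------------
  100000010000110
Decimal: 17038 & 22726 = 16518



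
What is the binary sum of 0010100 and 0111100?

Add column by column from the right: bit + bit + carry-in; write the sum mod 2, carry 1 when the sum is 2 or 3.
carry:  1111000
        0010100
+       0111100
---------------
       01010000
(the carry out of the leftmost column, 0, becomes the leading bit)
Decimal check:
  0010100 = 16 + 4 = 20
  0111100 = 32 + 16 + 8 + 4 = 60
  20 + 60 = 80, and 01010000 = 64 + 16 = 80 ✓



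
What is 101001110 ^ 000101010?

XOR: 1 when bits differ
  101001110
^ 000101010
-----------
  101100100
Decimal: 334 ^ 42 = 356



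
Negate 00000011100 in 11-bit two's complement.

Original: 00000011100
Step 1 - Invert all bits: 11111100011
Step 2 - Add 1: 11111100100
Verification: 00000011100 + 11111100100 = 100000000000; discarding the end carry (carry out of the top bit) leaves the 11-bit value 00000000000, as required for x + (-x)



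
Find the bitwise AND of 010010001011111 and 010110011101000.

AND: 1 only when both bits are 1
  010010001011111
& 010110011101000
-----------------
  010010001001000
Decimal: 9311 & 11496 = 9288



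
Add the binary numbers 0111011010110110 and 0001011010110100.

Add column by column from the right: bit + bit + carry-in; write the sum mod 2, carry 1 when the sum is 2 or 3.
carry:  1110110101101000
        0111011010110110
+       0001011010110100
------------------------
       01000110101101010
(the carry out of the leftmost column, 0, becomes the leading bit)
Decimal check:
  0111011010110110 = 16384 + 8192 + 4096 + 1024 + 512 + 128 + 32 + 16 + 4 + 2 = 30390
  0001011010110100 = 4096 + 1024 + 512 + 128 + 32 + 16 + 4 = 5812
  30390 + 5812 = 36202, and 01000110101101010 = 32768 + 2048 + 1024 + 256 + 64 + 32 + 8 + 2 = 36202 ✓



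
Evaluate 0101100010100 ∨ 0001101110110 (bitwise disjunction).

OR: 1 when either bit is 1
  0101100010100
| 0001101110110
---------------
  0101101110110
Decimal: 2836 | 886 = 2934



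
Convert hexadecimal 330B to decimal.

Expand by place value (powers of 16):
Digit values: B = 11
330B = 3 × 16^3 + 3 × 16^2 + 0 × 16^1 + 11 × 16^0
= 3 × 4096 + 3 × 256 + 0 × 16 + 11 × 1
= 12288 + 768 + 0 + 11
= 13067



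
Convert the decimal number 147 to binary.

Using repeated division by 2:
147 ÷ 2 = 73 remainder 1
73 ÷ 2 = 36 remainder 1
36 ÷ 2 = 18 remainder 0
18 ÷ 2 = 9 remainder 0
9 ÷ 2 = 4 remainder 1
4 ÷ 2 = 2 remainder 0
2 ÷ 2 = 1 remainder 0
1 ÷ 2 = 0 remainder 1
Reading remainders bottom to top: 10010011



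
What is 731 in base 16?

Using repeated division by 16 (digits 10–15 are A–F):
731 ÷ 16 = 45 remainder 11 (B)
45 ÷ 16 = 2 remainder 13 (D)
2 ÷ 16 = 0 remainder 2
Reading remainders bottom to top: 2DB



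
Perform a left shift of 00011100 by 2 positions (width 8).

Original: 00011100 (decimal 28)
Shift left by 2 positions
Append 2 zeros on the right
Result: 01110000 (decimal 112)
Equivalent: 28 << 2 = 28 × 2^2 = 112



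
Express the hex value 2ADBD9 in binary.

Convert each hex digit to 4 bits:
  2 = 0010
  A = 1010
  D = 1101
  B = 1011
  D = 1101
  9 = 1001
Concatenate: 001010101101101111011001



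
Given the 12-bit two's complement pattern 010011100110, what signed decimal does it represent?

Binary: 010011100110
Sign bit: 0 (non-negative)
Read directly as an unsigned value:
010011100110 = 1024 + 128 + 64 + 32 + 4 + 2 = 1254
Value: 1254



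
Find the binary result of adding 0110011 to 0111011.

Add column by column from the right: bit + bit + carry-in; write the sum mod 2, carry 1 when the sum is 2 or 3.
carry:  1100110
        0110011
+       0111011
---------------
       01101110
(the carry out of the leftmost column, 0, becomes the leading bit)
Decimal check:
  0110011 = 32 + 16 + 2 + 1 = 51
  0111011 = 32 + 16 + 8 + 2 + 1 = 59
  51 + 59 = 110, and 01101110 = 64 + 32 + 8 + 4 + 2 = 110 ✓



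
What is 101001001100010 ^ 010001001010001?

XOR: 1 when bits differ
  101001001100010
^ 010001001010001
-----------------
  111000000110011
Decimal: 21090 ^ 8785 = 28723



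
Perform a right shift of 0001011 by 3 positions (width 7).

Original: 0001011 (decimal 11)
Shift right by 3 positions
Drop the 3 low bits; fill with zeros on the left
Result: 0000001 (decimal 1)
Equivalent: 11 >> 3 = 11 ÷ 2^3 = 1



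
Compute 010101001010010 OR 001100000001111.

OR: 1 when either bit is 1
  010101001010010
| 001100000001111
-----------------
  011101001011111
Decimal: 10834 | 6159 = 14943



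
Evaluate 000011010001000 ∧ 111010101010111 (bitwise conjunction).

AND: 1 only when both bits are 1
  000011010001000
& 111010101010111
-----------------
  000010000000000
Decimal: 1672 & 30039 = 1024



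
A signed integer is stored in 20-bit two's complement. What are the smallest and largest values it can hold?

For 20-bit two's complement:
Minimum: -2^19 = -524288
Maximum: 2^19 - 1 = 524287



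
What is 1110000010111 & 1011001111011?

AND: 1 only when both bits are 1
  1110000010111
& 1011001111011
---------------
  1010000010011
Decimal: 7191 & 5755 = 5139



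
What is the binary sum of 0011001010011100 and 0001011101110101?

Add column by column from the right: bit + bit + carry-in; write the sum mod 2, carry 1 when the sum is 2 or 3.
carry:  0110111111111000
        0011001010011100
+       0001011101110101
------------------------
       00100101000010001
(the carry out of the leftmost column, 0, becomes the leading bit)
Decimal check:
  0011001010011100 = 8192 + 4096 + 512 + 128 + 16 + 8 + 4 = 12956
  0001011101110101 = 4096 + 1024 + 512 + 256 + 64 + 32 + 16 + 4 + 1 = 6005
  12956 + 6005 = 18961, and 00100101000010001 = 16384 + 2048 + 512 + 16 + 1 = 18961 ✓



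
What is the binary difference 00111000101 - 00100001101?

Method 1 - Direct subtraction (column by column from the right: bit − bit − borrow-in; if negative, add 2 and borrow 1 from the next column):
borrow: 00001110000
        00111000101
-       00100001101
-------------------
        00010111000

Method 2 - Add two's complement:
Two's complement of 00100001101: invert → 11011110010, add 1 → 11011110011
  00111000101
+ 11011110011
-------------
 100010111000  (end carry out of the top bit = 1)
Discarding the end carry: 00010111000
Decimal check:
  00111000101 = 256 + 128 + 64 + 4 + 1 = 453
  00100001101 = 256 + 8 + 4 + 1 = 269
  453 - 269 = 184, and 00010111000 = 128 + 32 + 16 + 8 = 184 ✓



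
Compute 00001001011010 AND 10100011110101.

AND: 1 only when both bits are 1
  00001001011010
& 10100011110101
----------------
  00000001010000
Decimal: 602 & 10485 = 80



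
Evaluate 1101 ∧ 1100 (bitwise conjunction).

AND: 1 only when both bits are 1
  1101
& 1100
------
  1100
Decimal: 13 & 12 = 12



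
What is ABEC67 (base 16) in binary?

Convert each hex digit to 4 bits:
  A = 1010
  B = 1011
  E = 1110
  C = 1100
  6 = 0110
  7 = 0111
Concatenate: 101010111110110001100111



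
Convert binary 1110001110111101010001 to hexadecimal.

Group into 4-bit nibbles from right:
  0011 = 3
  1000 = 8
  1110 = E
  1111 = F
  0101 = 5
  0001 = 1
Result: 38EF51



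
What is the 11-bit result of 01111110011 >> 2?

Original: 01111110011 (decimal 1011)
Shift right by 2 positions
Drop the 2 low bits; fill with zeros on the left
Result: 00011111100 (decimal 252)
Equivalent: 1011 >> 2 = 1011 ÷ 2^2 = 252



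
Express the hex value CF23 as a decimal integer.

Expand by place value (powers of 16):
Digit values: C = 12, F = 15
CF23 = 12 × 16^3 + 15 × 16^2 + 2 × 16^1 + 3 × 16^0
= 12 × 4096 + 15 × 256 + 2 × 16 + 3 × 1
= 49152 + 3840 + 32 + 3
= 53027



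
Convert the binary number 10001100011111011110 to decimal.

Sum of powers of 2 for each 1-bit:
2^1 + 2^2 + 2^3 + 2^4 + 2^6 + 2^7 + 2^8 + 2^9 + 2^10 + 2^14 + 2^15 + 2^19
= 2 + 4 + 8 + 16 + 64 + 128 + 256 + 512 + 1024 + 16384 + 32768 + 524288
= 575454



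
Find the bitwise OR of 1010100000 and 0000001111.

OR: 1 when either bit is 1
  1010100000
| 0000001111
------------
  1010101111
Decimal: 672 | 15 = 687



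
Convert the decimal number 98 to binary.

Using repeated division by 2:
98 ÷ 2 = 49 remainder 0
49 ÷ 2 = 24 remainder 1
24 ÷ 2 = 12 remainder 0
12 ÷ 2 = 6 remainder 0
6 ÷ 2 = 3 remainder 0
3 ÷ 2 = 1 remainder 1
1 ÷ 2 = 0 remainder 1
Reading remainders bottom to top: 1100010



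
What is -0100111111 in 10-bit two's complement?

Original: 0100111111
Step 1 - Invert all bits: 1011000000
Step 2 - Add 1: 1011000001
Verification: 0100111111 + 1011000001 = 10000000000; discarding the end carry (carry out of the top bit) leaves the 10-bit value 0000000000, as required for x + (-x)



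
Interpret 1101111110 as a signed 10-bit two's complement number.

Binary: 1101111110
Sign bit: 1 (negative)
Invert: 0010000001
Add 1:  0010000010
Magnitude: 0010000010 = 128 + 2 = 130
Value: -130



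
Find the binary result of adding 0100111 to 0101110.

Add column by column from the right: bit + bit + carry-in; write the sum mod 2, carry 1 when the sum is 2 or 3.
carry:  1011100
        0100111
+       0101110
---------------
       01010101
(the carry out of the leftmost column, 0, becomes the leading bit)
Decimal check:
  0100111 = 32 + 4 + 2 + 1 = 39
  0101110 = 32 + 8 + 4 + 2 = 46
  39 + 46 = 85, and 01010101 = 64 + 16 + 4 + 1 = 85 ✓



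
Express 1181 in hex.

Using repeated division by 16 (digits 10–15 are A–F):
1181 ÷ 16 = 73 remainder 13 (D)
73 ÷ 16 = 4 remainder 9
4 ÷ 16 = 0 remainder 4
Reading remainders bottom to top: 49D



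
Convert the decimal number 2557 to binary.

Using repeated division by 2:
2557 ÷ 2 = 1278 remainder 1
1278 ÷ 2 = 639 remainder 0
639 ÷ 2 = 319 remainder 1
319 ÷ 2 = 159 remainder 1
159 ÷ 2 = 79 remainder 1
79 ÷ 2 = 39 remainder 1
39 ÷ 2 = 19 remainder 1
19 ÷ 2 = 9 remainder 1
9 ÷ 2 = 4 remainder 1
4 ÷ 2 = 2 remainder 0
2 ÷ 2 = 1 remainder 0
1 ÷ 2 = 0 remainder 1
Reading remainders bottom to top: 100111111101



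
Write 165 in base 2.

Using repeated division by 2:
165 ÷ 2 = 82 remainder 1
82 ÷ 2 = 41 remainder 0
41 ÷ 2 = 20 remainder 1
20 ÷ 2 = 10 remainder 0
10 ÷ 2 = 5 remainder 0
5 ÷ 2 = 2 remainder 1
2 ÷ 2 = 1 remainder 0
1 ÷ 2 = 0 remainder 1
Reading remainders bottom to top: 10100101



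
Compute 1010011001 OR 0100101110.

OR: 1 when either bit is 1
  1010011001
| 0100101110
------------
  1110111111
Decimal: 665 | 302 = 959



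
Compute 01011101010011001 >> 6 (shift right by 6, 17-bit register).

Original: 01011101010011001 (decimal 47769)
Shift right by 6 positions
Drop the 6 low bits; fill with zeros on the left
Result: 00000001011101010 (decimal 746)
Equivalent: 47769 >> 6 = 47769 ÷ 2^6 = 746



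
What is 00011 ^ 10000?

XOR: 1 when bits differ
  00011
^ 10000
-------
  10011
Decimal: 3 ^ 16 = 19



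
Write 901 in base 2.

Using repeated division by 2:
901 ÷ 2 = 450 remainder 1
450 ÷ 2 = 225 remainder 0
225 ÷ 2 = 112 remainder 1
112 ÷ 2 = 56 remainder 0
56 ÷ 2 = 28 remainder 0
28 ÷ 2 = 14 remainder 0
14 ÷ 2 = 7 remainder 0
7 ÷ 2 = 3 remainder 1
3 ÷ 2 = 1 remainder 1
1 ÷ 2 = 0 remainder 1
Reading remainders bottom to top: 1110000101



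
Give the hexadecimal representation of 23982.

Using repeated division by 16 (digits 10–15 are A–F):
23982 ÷ 16 = 1498 remainder 14 (E)
1498 ÷ 16 = 93 remainder 10 (A)
93 ÷ 16 = 5 remainder 13 (D)
5 ÷ 16 = 0 remainder 5
Reading remainders bottom to top: 5DAE



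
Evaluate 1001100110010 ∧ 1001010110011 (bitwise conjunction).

AND: 1 only when both bits are 1
  1001100110010
& 1001010110011
---------------
  1001000110010
Decimal: 4914 & 4787 = 4658

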